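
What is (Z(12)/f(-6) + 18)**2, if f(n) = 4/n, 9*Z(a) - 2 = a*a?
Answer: 361/9 ≈ 40.111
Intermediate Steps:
Z(a) = 2/9 + a**2/9 (Z(a) = 2/9 + (a*a)/9 = 2/9 + a**2/9)
(Z(12)/f(-6) + 18)**2 = ((2/9 + (1/9)*12**2)/((4/(-6))) + 18)**2 = ((2/9 + (1/9)*144)/((4*(-1/6))) + 18)**2 = ((2/9 + 16)/(-2/3) + 18)**2 = ((146/9)*(-3/2) + 18)**2 = (-73/3 + 18)**2 = (-19/3)**2 = 361/9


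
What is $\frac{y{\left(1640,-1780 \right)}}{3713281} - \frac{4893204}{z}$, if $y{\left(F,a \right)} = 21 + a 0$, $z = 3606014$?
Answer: $- \frac{9084882858015}{6695071635967} \approx -1.357$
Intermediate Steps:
$y{\left(F,a \right)} = 21$ ($y{\left(F,a \right)} = 21 + 0 = 21$)
$\frac{y{\left(1640,-1780 \right)}}{3713281} - \frac{4893204}{z} = \frac{21}{3713281} - \frac{4893204}{3606014} = 21 \cdot \frac{1}{3713281} - \frac{2446602}{1803007} = \frac{21}{3713281} - \frac{2446602}{1803007} = - \frac{9084882858015}{6695071635967}$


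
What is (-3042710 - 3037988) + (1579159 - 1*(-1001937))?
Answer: -3499602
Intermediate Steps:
(-3042710 - 3037988) + (1579159 - 1*(-1001937)) = -6080698 + (1579159 + 1001937) = -6080698 + 2581096 = -3499602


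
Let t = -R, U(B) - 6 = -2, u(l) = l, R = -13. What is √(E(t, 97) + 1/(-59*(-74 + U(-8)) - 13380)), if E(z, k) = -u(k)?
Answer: I*√331982870/1850 ≈ 9.8489*I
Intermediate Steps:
U(B) = 4 (U(B) = 6 - 2 = 4)
t = 13 (t = -1*(-13) = 13)
E(z, k) = -k
√(E(t, 97) + 1/(-59*(-74 + U(-8)) - 13380)) = √(-1*97 + 1/(-59*(-74 + 4) - 13380)) = √(-97 + 1/(-59*(-70) - 13380)) = √(-97 + 1/(4130 - 13380)) = √(-97 + 1/(-9250)) = √(-97 - 1/9250) = √(-897251/9250) = I*√331982870/1850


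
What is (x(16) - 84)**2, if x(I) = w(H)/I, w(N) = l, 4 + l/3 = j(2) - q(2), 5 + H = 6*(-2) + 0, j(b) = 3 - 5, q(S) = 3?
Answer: 1879641/256 ≈ 7342.3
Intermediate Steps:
j(b) = -2
H = -17 (H = -5 + (6*(-2) + 0) = -5 + (-12 + 0) = -5 - 12 = -17)
l = -27 (l = -12 + 3*(-2 - 1*3) = -12 + 3*(-2 - 3) = -12 + 3*(-5) = -12 - 15 = -27)
w(N) = -27
x(I) = -27/I
(x(16) - 84)**2 = (-27/16 - 84)**2 = (-1371/16)**2 = 1879641/256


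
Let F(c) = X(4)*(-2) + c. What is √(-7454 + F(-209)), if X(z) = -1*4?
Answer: I*√7655 ≈ 87.493*I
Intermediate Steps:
X(z) = -4
F(c) = 8 + c (F(c) = -4*(-2) + c = 8 + c)
√(-7454 + F(-209)) = √(-7454 + (8 - 209)) = √(-7454 - 201) = √(-7655) = I*√7655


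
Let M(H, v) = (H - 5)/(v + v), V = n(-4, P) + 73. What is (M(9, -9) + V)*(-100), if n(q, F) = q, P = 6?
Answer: -61900/9 ≈ -6877.8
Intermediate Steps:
V = 69 (V = -4 + 73 = 69)
M(H, v) = (-5 + H)/(2*v) (M(H, v) = (-5 + H)/((2*v)) = (-5 + H)*(1/(2*v)) = (-5 + H)/(2*v))
(M(9, -9) + V)*(-100) = ((½)*(-5 + 9)/(-9) + 69)*(-100) = ((½)*(-⅑)*4 + 69)*(-100) = (-2/9 + 69)*(-100) = (619/9)*(-100) = -61900/9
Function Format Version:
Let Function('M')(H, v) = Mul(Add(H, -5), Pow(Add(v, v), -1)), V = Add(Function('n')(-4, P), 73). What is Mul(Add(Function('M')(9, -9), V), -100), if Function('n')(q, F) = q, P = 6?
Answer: Rational(-61900, 9) ≈ -6877.8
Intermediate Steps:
V = 69 (V = Add(-4, 73) = 69)
Function('M')(H, v) = Mul(Rational(1, 2), Pow(v, -1), Add(-5, H)) (Function('M')(H, v) = Mul(Add(-5, H), Pow(Mul(2, v), -1)) = Mul(Add(-5, H), Mul(Rational(1, 2), Pow(v, -1))) = Mul(Rational(1, 2), Pow(v, -1), Add(-5, H)))
Mul(Add(Function('M')(9, -9), V), -100) = Mul(Add(Mul(Rational(1, 2), Pow(-9, -1), Add(-5, 9)), 69), -100) = Mul(Add(Mul(Rational(1, 2), Rational(-1, 9), 4), 69), -100) = Mul(Add(Rational(-2, 9), 69), -100) = Mul(Rational(619, 9), -100) = Rational(-61900, 9)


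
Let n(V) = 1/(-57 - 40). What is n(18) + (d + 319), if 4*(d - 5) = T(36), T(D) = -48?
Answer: 30263/97 ≈ 311.99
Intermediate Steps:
d = -7 (d = 5 + (¼)*(-48) = 5 - 12 = -7)
n(V) = -1/97 (n(V) = 1/(-97) = -1/97)
n(18) + (d + 319) = -1/97 + (-7 + 319) = -1/97 + 312 = 30263/97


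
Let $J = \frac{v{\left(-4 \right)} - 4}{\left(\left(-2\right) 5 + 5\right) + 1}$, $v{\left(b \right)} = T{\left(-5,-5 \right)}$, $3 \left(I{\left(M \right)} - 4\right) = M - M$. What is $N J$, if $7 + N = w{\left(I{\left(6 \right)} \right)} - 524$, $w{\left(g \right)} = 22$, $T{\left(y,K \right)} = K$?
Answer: $- \frac{4581}{4} \approx -1145.3$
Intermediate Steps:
$I{\left(M \right)} = 4$ ($I{\left(M \right)} = 4 + \frac{M - M}{3} = 4 + \frac{1}{3} \cdot 0 = 4 + 0 = 4$)
$v{\left(b \right)} = -5$
$J = \frac{9}{4}$ ($J = \frac{-5 - 4}{\left(\left(-2\right) 5 + 5\right) + 1} = - \frac{9}{\left(-10 + 5\right) + 1} = - \frac{9}{-5 + 1} = - \frac{9}{-4} = \left(-9\right) \left(- \frac{1}{4}\right) = \frac{9}{4} \approx 2.25$)
$N = -509$ ($N = -7 + \left(22 - 524\right) = -7 - 502 = -509$)
$N J = \left(-509\right) \frac{9}{4} = - \frac{4581}{4}$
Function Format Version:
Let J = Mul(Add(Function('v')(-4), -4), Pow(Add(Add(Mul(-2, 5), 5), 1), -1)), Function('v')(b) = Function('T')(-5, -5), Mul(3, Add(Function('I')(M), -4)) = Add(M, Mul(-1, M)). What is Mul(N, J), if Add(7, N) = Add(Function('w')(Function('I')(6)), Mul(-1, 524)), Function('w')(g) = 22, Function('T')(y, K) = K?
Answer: Rational(-4581, 4) ≈ -1145.3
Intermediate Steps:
Function('I')(M) = 4 (Function('I')(M) = Add(4, Mul(Rational(1, 3), Add(M, Mul(-1, M)))) = Add(4, Mul(Rational(1, 3), 0)) = Add(4, 0) = 4)
Function('v')(b) = -5
J = Rational(9, 4) (J = Mul(Add(-5, -4), Pow(Add(Add(Mul(-2, 5), 5), 1), -1)) = Mul(-9, Pow(Add(Add(-10, 5), 1), -1)) = Mul(-9, Pow(Add(-5, 1), -1)) = Mul(-9, Pow(-4, -1)) = Mul(-9, Rational(-1, 4)) = Rational(9, 4) ≈ 2.2500)
N = -509 (N = Add(-7, Add(22, Mul(-1, 524))) = Add(-7, Add(22, -524)) = Add(-7, -502) = -509)
Mul(N, J) = Mul(-509, Rational(9, 4)) = Rational(-4581, 4)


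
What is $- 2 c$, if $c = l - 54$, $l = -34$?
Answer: $176$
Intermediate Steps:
$c = -88$ ($c = -34 - 54 = -88$)
$- 2 c = \left(-2\right) \left(-88\right) = 176$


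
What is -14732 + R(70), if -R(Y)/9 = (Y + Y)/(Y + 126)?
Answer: -103169/7 ≈ -14738.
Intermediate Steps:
R(Y) = -18*Y/(126 + Y) (R(Y) = -9*(Y + Y)/(Y + 126) = -9*2*Y/(126 + Y) = -18*Y/(126 + Y))
-14732 + R(70) = -14732 - 18*70/(126 + 70) = -14732 - 18*70/196 = -14732 - 18*70*1/196 = -14732 - 45/7 = -103169/7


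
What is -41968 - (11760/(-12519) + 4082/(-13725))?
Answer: -801207410738/19091475 ≈ -41967.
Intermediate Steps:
-41968 - (11760/(-12519) + 4082/(-13725)) = -41968 - (11760*(-1/12519) + 4082*(-1/13725)) = -41968 - (-3920/4173 - 4082/13725) = -41968 - 1*(-23612062/19091475) = -41968 + 23612062/19091475 = -801207410738/19091475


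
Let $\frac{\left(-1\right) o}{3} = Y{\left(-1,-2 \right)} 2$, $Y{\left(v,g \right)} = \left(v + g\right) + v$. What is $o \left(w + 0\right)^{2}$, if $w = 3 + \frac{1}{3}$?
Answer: $\frac{800}{3} \approx 266.67$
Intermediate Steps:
$Y{\left(v,g \right)} = g + 2 v$ ($Y{\left(v,g \right)} = \left(g + v\right) + v = g + 2 v$)
$o = 24$ ($o = - 3 \left(-2 + 2 \left(-1\right)\right) 2 = - 3 \left(-2 - 2\right) 2 = - 3 \left(\left(-4\right) 2\right) = \left(-3\right) \left(-8\right) = 24$)
$w = \frac{10}{3}$ ($w = 3 + \frac{1}{3} = \frac{10}{3} \approx 3.3333$)
$o \left(w + 0\right)^{2} = 24 \left(\frac{10}{3} + 0\right)^{2} = 24 \left(\frac{10}{3}\right)^{2} = 24 \cdot \frac{100}{9} = \frac{800}{3}$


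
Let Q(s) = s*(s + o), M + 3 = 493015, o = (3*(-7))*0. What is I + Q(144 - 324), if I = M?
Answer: 525412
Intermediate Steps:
o = 0 (o = -21*0 = 0)
M = 493012 (M = -3 + 493015 = 493012)
Q(s) = s**2 (Q(s) = s*(s + 0) = s*s = s**2)
I = 493012
I + Q(144 - 324) = 493012 + (144 - 324)**2 = 493012 + (-180)**2 = 493012 + 32400 = 525412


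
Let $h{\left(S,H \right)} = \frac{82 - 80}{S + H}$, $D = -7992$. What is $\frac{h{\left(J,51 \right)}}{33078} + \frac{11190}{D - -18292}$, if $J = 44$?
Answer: $\frac{70327177}{64733646} \approx 1.0864$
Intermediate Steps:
$h{\left(S,H \right)} = \frac{2}{H + S}$
$\frac{h{\left(J,51 \right)}}{33078} + \frac{11190}{D - -18292} = \frac{2 \frac{1}{51 + 44}}{33078} + \frac{11190}{-7992 - -18292} = \frac{2}{95} \cdot \frac{1}{33078} + \frac{11190}{-7992 + 18292} = 2 \cdot \frac{1}{95} \cdot \frac{1}{33078} + \frac{11190}{10300} = \frac{2}{95} \cdot \frac{1}{33078} + 11190 \cdot \frac{1}{10300} = \frac{1}{1571205} + \frac{1119}{1030} = \frac{70327177}{64733646}$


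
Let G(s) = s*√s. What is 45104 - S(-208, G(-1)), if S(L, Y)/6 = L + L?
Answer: 47600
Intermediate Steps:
G(s) = s^(3/2)
S(L, Y) = 12*L (S(L, Y) = 6*(L + L) = 6*(2*L) = 12*L)
45104 - S(-208, G(-1)) = 45104 - 12*(-208) = 45104 - 1*(-2496) = 45104 + 2496 = 47600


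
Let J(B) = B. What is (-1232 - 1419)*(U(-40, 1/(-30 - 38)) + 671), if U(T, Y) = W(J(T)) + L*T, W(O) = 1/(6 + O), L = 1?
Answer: -56871903/34 ≈ -1.6727e+6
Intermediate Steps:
U(T, Y) = T + 1/(6 + T) (U(T, Y) = 1/(6 + T) + 1*T = 1/(6 + T) + T = T + 1/(6 + T))
(-1232 - 1419)*(U(-40, 1/(-30 - 38)) + 671) = (-1232 - 1419)*((1 - 40*(6 - 40))/(6 - 40) + 671) = -2651*((1 - 40*(-34))/(-34) + 671) = -2651*(-(1 + 1360)/34 + 671) = -2651*(-1/34*1361 + 671) = -2651*(-1361/34 + 671) = -2651*21453/34 = -56871903/34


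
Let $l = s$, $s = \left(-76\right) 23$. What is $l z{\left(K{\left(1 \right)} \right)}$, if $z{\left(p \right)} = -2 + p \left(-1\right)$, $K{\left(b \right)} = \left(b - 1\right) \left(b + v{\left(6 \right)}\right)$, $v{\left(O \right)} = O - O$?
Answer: $3496$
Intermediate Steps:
$v{\left(O \right)} = 0$
$s = -1748$
$l = -1748$
$K{\left(b \right)} = b \left(-1 + b\right)$ ($K{\left(b \right)} = \left(b - 1\right) \left(b + 0\right) = \left(-1 + b\right) b = b \left(-1 + b\right)$)
$z{\left(p \right)} = -2 - p$
$l z{\left(K{\left(1 \right)} \right)} = - 1748 \left(-2 - 1 \left(-1 + 1\right)\right) = - 1748 \left(-2 - 1 \cdot 0\right) = - 1748 \left(-2 - 0\right) = - 1748 \left(-2 + 0\right) = \left(-1748\right) \left(-2\right) = 3496$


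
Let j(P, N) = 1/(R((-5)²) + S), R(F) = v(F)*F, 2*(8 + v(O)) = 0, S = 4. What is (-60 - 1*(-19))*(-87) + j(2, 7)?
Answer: 699131/196 ≈ 3567.0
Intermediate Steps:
v(O) = -8 (v(O) = -8 + (½)*0 = -8 + 0 = -8)
R(F) = -8*F
j(P, N) = -1/196 (j(P, N) = 1/(-8*(-5)² + 4) = 1/(-8*25 + 4) = 1/(-200 + 4) = 1/(-196) = -1/196)
(-60 - 1*(-19))*(-87) + j(2, 7) = (-60 - 1*(-19))*(-87) - 1/196 = (-60 + 19)*(-87) - 1/196 = -41*(-87) - 1/196 = 3567 - 1/196 = 699131/196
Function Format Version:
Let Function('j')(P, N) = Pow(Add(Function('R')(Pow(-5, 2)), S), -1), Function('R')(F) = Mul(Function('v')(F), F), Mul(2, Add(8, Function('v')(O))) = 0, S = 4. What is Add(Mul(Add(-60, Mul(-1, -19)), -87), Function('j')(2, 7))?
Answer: Rational(699131, 196) ≈ 3567.0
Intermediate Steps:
Function('v')(O) = -8 (Function('v')(O) = Add(-8, Mul(Rational(1, 2), 0)) = Add(-8, 0) = -8)
Function('R')(F) = Mul(-8, F)
Function('j')(P, N) = Rational(-1, 196) (Function('j')(P, N) = Pow(Add(Mul(-8, Pow(-5, 2)), 4), -1) = Pow(Add(Mul(-8, 25), 4), -1) = Pow(Add(-200, 4), -1) = Pow(-196, -1) = Rational(-1, 196))
Add(Mul(Add(-60, Mul(-1, -19)), -87), Function('j')(2, 7)) = Add(Mul(Add(-60, Mul(-1, -19)), -87), Rational(-1, 196)) = Add(Mul(Add(-60, 19), -87), Rational(-1, 196)) = Add(Mul(-41, -87), Rational(-1, 196)) = Add(3567, Rational(-1, 196)) = Rational(699131, 196)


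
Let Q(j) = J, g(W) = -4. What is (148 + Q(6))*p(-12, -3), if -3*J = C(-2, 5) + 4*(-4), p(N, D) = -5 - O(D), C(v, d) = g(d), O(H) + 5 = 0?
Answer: 0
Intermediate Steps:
O(H) = -5 (O(H) = -5 + 0 = -5)
C(v, d) = -4
p(N, D) = 0 (p(N, D) = -5 - 1*(-5) = -5 + 5 = 0)
J = 20/3 (J = -(-4 + 4*(-4))/3 = -(-4 - 16)/3 = -⅓*(-20) = 20/3 ≈ 6.6667)
Q(j) = 20/3
(148 + Q(6))*p(-12, -3) = (148 + 20/3)*0 = (464/3)*0 = 0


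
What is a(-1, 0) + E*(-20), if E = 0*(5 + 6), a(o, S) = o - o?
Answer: 0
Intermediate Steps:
a(o, S) = 0
E = 0 (E = 0*11 = 0)
a(-1, 0) + E*(-20) = 0 + 0*(-20) = 0 + 0 = 0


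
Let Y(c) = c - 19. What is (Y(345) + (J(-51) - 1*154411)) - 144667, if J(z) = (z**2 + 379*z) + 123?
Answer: -315357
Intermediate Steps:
Y(c) = -19 + c
J(z) = 123 + z**2 + 379*z
(Y(345) + (J(-51) - 1*154411)) - 144667 = ((-19 + 345) + ((123 + (-51)**2 + 379*(-51)) - 1*154411)) - 144667 = (326 + ((123 + 2601 - 19329) - 154411)) - 144667 = (326 + (-16605 - 154411)) - 144667 = (326 - 171016) - 144667 = -170690 - 144667 = -315357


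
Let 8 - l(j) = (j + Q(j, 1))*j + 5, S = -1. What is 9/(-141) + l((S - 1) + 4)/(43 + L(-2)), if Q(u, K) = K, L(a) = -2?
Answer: -264/1927 ≈ -0.13700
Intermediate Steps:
l(j) = 3 - j*(1 + j) (l(j) = 8 - ((j + 1)*j + 5) = 8 - ((1 + j)*j + 5) = 8 - (j*(1 + j) + 5) = 8 - (5 + j*(1 + j)) = 8 + (-5 - j*(1 + j)) = 3 - j*(1 + j))
9/(-141) + l((S - 1) + 4)/(43 + L(-2)) = 9/(-141) + (3 - ((-1 - 1) + 4) - ((-1 - 1) + 4)²)/(43 - 2) = 9*(-1/141) + (3 - (-2 + 4) - (-2 + 4)²)/41 = -3/47 + (3 - 1*2 - 1*2²)*(1/41) = -3/47 + (3 - 2 - 1*4)*(1/41) = -3/47 + (3 - 2 - 4)*(1/41) = -3/47 - 3*1/41 = -3/47 - 3/41 = -264/1927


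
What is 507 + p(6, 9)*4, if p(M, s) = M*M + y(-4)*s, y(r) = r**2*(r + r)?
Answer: -3957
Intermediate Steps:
y(r) = 2*r**3 (y(r) = r**2*(2*r) = 2*r**3)
p(M, s) = M**2 - 128*s (p(M, s) = M*M + (2*(-4)**3)*s = M**2 + (2*(-64))*s = M**2 - 128*s)
507 + p(6, 9)*4 = 507 + (6**2 - 128*9)*4 = 507 + (36 - 1152)*4 = 507 - 1116*4 = 507 - 4464 = -3957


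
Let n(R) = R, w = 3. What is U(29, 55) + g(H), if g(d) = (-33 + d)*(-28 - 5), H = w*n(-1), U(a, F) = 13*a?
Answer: 1565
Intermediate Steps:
H = -3 (H = 3*(-1) = -3)
g(d) = 1089 - 33*d (g(d) = (-33 + d)*(-33) = 1089 - 33*d)
U(29, 55) + g(H) = 13*29 + (1089 - 33*(-3)) = 377 + (1089 + 99) = 377 + 1188 = 1565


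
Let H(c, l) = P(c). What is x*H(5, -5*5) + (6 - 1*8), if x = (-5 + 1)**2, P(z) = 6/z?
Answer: 86/5 ≈ 17.200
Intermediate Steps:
H(c, l) = 6/c
x = 16 (x = (-4)**2 = 16)
x*H(5, -5*5) + (6 - 1*8) = 16*(6/5) + (6 - 1*8) = 16*(6*(1/5)) + (6 - 8) = 16*(6/5) - 2 = 96/5 - 2 = 86/5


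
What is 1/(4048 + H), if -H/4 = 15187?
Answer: -1/56700 ≈ -1.7637e-5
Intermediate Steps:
H = -60748 (H = -4*15187 = -60748)
1/(4048 + H) = 1/(4048 - 60748) = 1/(-56700) = -1/56700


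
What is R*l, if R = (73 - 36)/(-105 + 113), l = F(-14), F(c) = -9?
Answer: -333/8 ≈ -41.625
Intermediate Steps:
l = -9
R = 37/8 ≈ 4.6250
R*l = (37/8)*(-9) = -333/8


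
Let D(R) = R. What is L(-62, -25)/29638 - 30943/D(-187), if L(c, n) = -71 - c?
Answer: 83371541/503846 ≈ 165.47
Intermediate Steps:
L(-62, -25)/29638 - 30943/D(-187) = (-71 - 1*(-62))/29638 - 30943/(-187) = (-71 + 62)*(1/29638) - 30943*(-1/187) = -9*1/29638 + 2813/17 = -9/29638 + 2813/17 = 83371541/503846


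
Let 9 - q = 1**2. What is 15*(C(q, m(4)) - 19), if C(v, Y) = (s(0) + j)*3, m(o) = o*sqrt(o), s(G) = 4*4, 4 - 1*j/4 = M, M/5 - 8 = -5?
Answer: -1545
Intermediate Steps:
M = 15 (M = 40 + 5*(-5) = 40 - 25 = 15)
j = -44 (j = 16 - 4*15 = 16 - 60 = -44)
q = 8 (q = 9 - 1*1**2 = 9 - 1*1 = 9 - 1 = 8)
s(G) = 16
m(o) = o**(3/2)
C(v, Y) = -84 (C(v, Y) = (16 - 44)*3 = -28*3 = -84)
15*(C(q, m(4)) - 19) = 15*(-84 - 19) = 15*(-103) = -1545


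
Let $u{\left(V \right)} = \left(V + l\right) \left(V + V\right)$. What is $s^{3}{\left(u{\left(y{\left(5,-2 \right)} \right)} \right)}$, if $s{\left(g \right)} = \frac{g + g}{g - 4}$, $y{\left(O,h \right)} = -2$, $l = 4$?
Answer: $\frac{64}{27} \approx 2.3704$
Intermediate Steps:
$u{\left(V \right)} = 2 V \left(4 + V\right)$ ($u{\left(V \right)} = \left(V + 4\right) \left(V + V\right) = \left(4 + V\right) 2 V = 2 V \left(4 + V\right)$)
$s{\left(g \right)} = \frac{2 g}{-4 + g}$
$s^{3}{\left(u{\left(y{\left(5,-2 \right)} \right)} \right)} = \left(\frac{2 \cdot 2 \left(-2\right) \left(4 - 2\right)}{-4 + 2 \left(-2\right) \left(4 - 2\right)}\right)^{3} = \left(\frac{2 \cdot 2 \left(-2\right) 2}{-4 + 2 \left(-2\right) 2}\right)^{3} = \left(2 \left(-8\right) \frac{1}{-4 - 8}\right)^{3} = \left(2 \left(-8\right) \frac{1}{-12}\right)^{3} = \left(2 \left(-8\right) \left(- \frac{1}{12}\right)\right)^{3} = \left(\frac{4}{3}\right)^{3} = \frac{64}{27}$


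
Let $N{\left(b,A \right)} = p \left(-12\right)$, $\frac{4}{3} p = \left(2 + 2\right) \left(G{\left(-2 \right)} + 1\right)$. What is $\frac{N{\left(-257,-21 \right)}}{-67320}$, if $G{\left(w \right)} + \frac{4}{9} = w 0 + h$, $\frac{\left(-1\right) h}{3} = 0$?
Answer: $\frac{1}{3366} \approx 0.00029709$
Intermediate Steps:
$h = 0$ ($h = \left(-3\right) 0 = 0$)
$G{\left(w \right)} = - \frac{4}{9}$ ($G{\left(w \right)} = - \frac{4}{9} + \left(w 0 + 0\right) = - \frac{4}{9} + \left(0 + 0\right) = - \frac{4}{9} + 0 = - \frac{4}{9}$)
$p = \frac{5}{3}$ ($p = \frac{3 \left(2 + 2\right) \left(- \frac{4}{9} + 1\right)}{4} = \frac{3 \cdot 4 \cdot \frac{5}{9}}{4} = \frac{3}{4} \cdot \frac{20}{9} = \frac{5}{3} \approx 1.6667$)
$N{\left(b,A \right)} = -20$ ($N{\left(b,A \right)} = \frac{5}{3} \left(-12\right) = -20$)
$\frac{N{\left(-257,-21 \right)}}{-67320} = - \frac{20}{-67320} = \left(-20\right) \left(- \frac{1}{67320}\right) = \frac{1}{3366}$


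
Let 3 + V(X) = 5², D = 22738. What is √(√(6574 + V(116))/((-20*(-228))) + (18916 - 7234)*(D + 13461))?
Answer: √(549570582712800 + 570*√1649)/1140 ≈ 20564.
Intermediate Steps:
V(X) = 22 (V(X) = -3 + 5² = -3 + 25 = 22)
√(√(6574 + V(116))/((-20*(-228))) + (18916 - 7234)*(D + 13461)) = √(√(6574 + 22)/((-20*(-228))) + (18916 - 7234)*(22738 + 13461)) = √(√6596/4560 + 11682*36199) = √((2*√1649)*(1/4560) + 422876718) = √(√1649/2280 + 422876718) = √(422876718 + √1649/2280)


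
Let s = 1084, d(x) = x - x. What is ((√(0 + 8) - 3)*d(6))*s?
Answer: 0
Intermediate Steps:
d(x) = 0
((√(0 + 8) - 3)*d(6))*s = ((√(0 + 8) - 3)*0)*1084 = ((√8 - 3)*0)*1084 = ((2*√2 - 3)*0)*1084 = ((-3 + 2*√2)*0)*1084 = 0*1084 = 0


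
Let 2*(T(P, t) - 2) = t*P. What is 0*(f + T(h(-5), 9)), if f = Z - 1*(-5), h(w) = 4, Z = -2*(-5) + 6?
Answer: 0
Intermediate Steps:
Z = 16 (Z = 10 + 6 = 16)
T(P, t) = 2 + P*t/2 (T(P, t) = 2 + (t*P)/2 = 2 + (P*t)/2 = 2 + P*t/2)
f = 21 (f = 16 - 1*(-5) = 16 + 5 = 21)
0*(f + T(h(-5), 9)) = 0*(21 + (2 + (1/2)*4*9)) = 0*(21 + (2 + 18)) = 0*(21 + 20) = 0*41 = 0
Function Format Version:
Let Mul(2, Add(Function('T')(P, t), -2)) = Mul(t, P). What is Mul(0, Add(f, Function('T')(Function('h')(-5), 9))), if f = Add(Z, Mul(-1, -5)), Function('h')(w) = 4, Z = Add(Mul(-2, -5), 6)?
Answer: 0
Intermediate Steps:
Z = 16 (Z = Add(10, 6) = 16)
Function('T')(P, t) = Add(2, Mul(Rational(1, 2), P, t)) (Function('T')(P, t) = Add(2, Mul(Rational(1, 2), Mul(t, P))) = Add(2, Mul(Rational(1, 2), Mul(P, t))) = Add(2, Mul(Rational(1, 2), P, t)))
f = 21 (f = Add(16, Mul(-1, -5)) = Add(16, 5) = 21)
Mul(0, Add(f, Function('T')(Function('h')(-5), 9))) = Mul(0, Add(21, Add(2, Mul(Rational(1, 2), 4, 9)))) = Mul(0, Add(21, Add(2, 18))) = Mul(0, Add(21, 20)) = Mul(0, 41) = 0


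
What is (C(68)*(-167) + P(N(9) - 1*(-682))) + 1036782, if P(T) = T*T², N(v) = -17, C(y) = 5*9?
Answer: 295108892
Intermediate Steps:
C(y) = 45
P(T) = T³
(C(68)*(-167) + P(N(9) - 1*(-682))) + 1036782 = (45*(-167) + (-17 - 1*(-682))³) + 1036782 = (-7515 + (-17 + 682)³) + 1036782 = (-7515 + 665³) + 1036782 = (-7515 + 294079625) + 1036782 = 294072110 + 1036782 = 295108892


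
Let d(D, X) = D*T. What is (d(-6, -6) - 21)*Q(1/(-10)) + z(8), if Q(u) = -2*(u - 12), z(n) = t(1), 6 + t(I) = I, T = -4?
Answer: 338/5 ≈ 67.600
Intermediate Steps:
t(I) = -6 + I
z(n) = -5 (z(n) = -6 + 1 = -5)
d(D, X) = -4*D (d(D, X) = D*(-4) = -4*D)
Q(u) = 24 - 2*u (Q(u) = -2*(-12 + u) = 24 - 2*u)
(d(-6, -6) - 21)*Q(1/(-10)) + z(8) = (-4*(-6) - 21)*(24 - 2/(-10)) - 5 = (24 - 21)*(24 - 2*(-⅒)) - 5 = 3*(24 + ⅕) - 5 = 3*(121/5) - 5 = 363/5 - 5 = 338/5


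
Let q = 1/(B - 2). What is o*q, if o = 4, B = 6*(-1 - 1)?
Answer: -2/7 ≈ -0.28571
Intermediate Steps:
B = -12 (B = 6*(-2) = -12)
q = -1/14 (q = 1/(-12 - 2) = 1/(-14) = -1/14 ≈ -0.071429)
o*q = 4*(-1/14) = -2/7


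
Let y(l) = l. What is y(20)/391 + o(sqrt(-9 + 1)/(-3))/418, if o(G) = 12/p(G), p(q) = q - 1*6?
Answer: 315269/6782677 + 9*I*sqrt(2)/17347 ≈ 0.046481 + 0.00073372*I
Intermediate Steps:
p(q) = -6 + q (p(q) = q - 6 = -6 + q)
o(G) = 12/(-6 + G)
y(20)/391 + o(sqrt(-9 + 1)/(-3))/418 = 20/391 + (12/(-6 + sqrt(-9 + 1)/(-3)))/418 = 20*(1/391) + (12/(-6 + sqrt(-8)*(-1/3)))*(1/418) = 20/391 + (12/(-6 + (2*I*sqrt(2))*(-1/3)))*(1/418) = 20/391 + (12/(-6 - 2*I*sqrt(2)/3))*(1/418) = 20/391 + 6/(209*(-6 - 2*I*sqrt(2)/3))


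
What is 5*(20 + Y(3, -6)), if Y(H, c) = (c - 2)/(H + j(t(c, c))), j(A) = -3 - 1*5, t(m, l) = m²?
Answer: 108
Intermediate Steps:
j(A) = -8 (j(A) = -3 - 5 = -8)
Y(H, c) = (-2 + c)/(-8 + H) (Y(H, c) = (c - 2)/(H - 8) = (-2 + c)/(-8 + H))
5*(20 + Y(3, -6)) = 5*(20 + (-2 - 6)/(-8 + 3)) = 5*(20 - 8/(-5)) = 5*(20 - ⅕*(-8)) = 5*(20 + 8/5) = 5*(108/5) = 108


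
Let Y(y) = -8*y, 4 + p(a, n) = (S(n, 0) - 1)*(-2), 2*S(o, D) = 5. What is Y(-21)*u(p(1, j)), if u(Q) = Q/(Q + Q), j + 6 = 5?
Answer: 84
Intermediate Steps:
j = -1 (j = -6 + 5 = -1)
S(o, D) = 5/2 (S(o, D) = (½)*5 = 5/2)
p(a, n) = -7 (p(a, n) = -4 + (5/2 - 1)*(-2) = -4 + (3/2)*(-2) = -4 - 3 = -7)
u(Q) = ½ (u(Q) = Q/((2*Q)) = (1/(2*Q))*Q = ½)
Y(-21)*u(p(1, j)) = -8*(-21)*(½) = 168*(½) = 84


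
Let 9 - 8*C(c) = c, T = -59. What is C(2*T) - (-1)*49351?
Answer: 394935/8 ≈ 49367.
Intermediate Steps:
C(c) = 9/8 - c/8
C(2*T) - (-1)*49351 = (9/8 - (-59)/4) - (-1)*49351 = (9/8 - ⅛*(-118)) - 1*(-49351) = (9/8 + 59/4) + 49351 = 127/8 + 49351 = 394935/8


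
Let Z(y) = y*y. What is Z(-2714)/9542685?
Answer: 7365796/9542685 ≈ 0.77188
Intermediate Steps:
Z(y) = y²
Z(-2714)/9542685 = (-2714)²/9542685 = 7365796*(1/9542685) = 7365796/9542685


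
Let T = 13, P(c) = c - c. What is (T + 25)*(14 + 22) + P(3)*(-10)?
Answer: 1368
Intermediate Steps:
P(c) = 0
(T + 25)*(14 + 22) + P(3)*(-10) = (13 + 25)*(14 + 22) + 0*(-10) = 38*36 + 0 = 1368 + 0 = 1368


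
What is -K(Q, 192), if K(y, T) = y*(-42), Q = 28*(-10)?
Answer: -11760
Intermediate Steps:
Q = -280
K(y, T) = -42*y
-K(Q, 192) = -(-42)*(-280) = -1*11760 = -11760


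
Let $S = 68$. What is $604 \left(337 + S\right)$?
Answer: $244620$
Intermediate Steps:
$604 \left(337 + S\right) = 604 \left(337 + 68\right) = 604 \cdot 405 = 244620$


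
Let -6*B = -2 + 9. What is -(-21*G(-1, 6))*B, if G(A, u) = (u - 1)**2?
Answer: -1225/2 ≈ -612.50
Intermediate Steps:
G(A, u) = (-1 + u)**2
B = -7/6 (B = -(-2 + 9)/6 = -1/6*7 = -7/6 ≈ -1.1667)
-(-21*G(-1, 6))*B = -(-21*(-1 + 6)**2)*(-7)/6 = -(-21*5**2)*(-7)/6 = -(-21*25)*(-7)/6 = -(-525)*(-7)/6 = -1*1225/2 = -1225/2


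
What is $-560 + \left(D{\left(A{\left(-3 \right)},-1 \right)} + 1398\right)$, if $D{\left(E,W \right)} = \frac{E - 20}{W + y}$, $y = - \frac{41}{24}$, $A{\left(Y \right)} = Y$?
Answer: $\frac{55022}{65} \approx 846.49$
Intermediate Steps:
$y = - \frac{41}{24}$ ($y = \left(-41\right) \frac{1}{24} = - \frac{41}{24} \approx -1.7083$)
$D{\left(E,W \right)} = \frac{-20 + E}{- \frac{41}{24} + W}$ ($D{\left(E,W \right)} = \frac{E - 20}{W - \frac{41}{24}} = \frac{-20 + E}{- \frac{41}{24} + W}$)
$-560 + \left(D{\left(A{\left(-3 \right)},-1 \right)} + 1398\right) = -560 + \left(\frac{24 \left(-20 - 3\right)}{-41 + 24 \left(-1\right)} + 1398\right) = -560 + \left(24 \frac{1}{-41 - 24} \left(-23\right) + 1398\right) = -560 + \left(24 \frac{1}{-65} \left(-23\right) + 1398\right) = -560 + \left(24 \left(- \frac{1}{65}\right) \left(-23\right) + 1398\right) = -560 + \left(\frac{552}{65} + 1398\right) = -560 + \frac{91422}{65} = \frac{55022}{65}$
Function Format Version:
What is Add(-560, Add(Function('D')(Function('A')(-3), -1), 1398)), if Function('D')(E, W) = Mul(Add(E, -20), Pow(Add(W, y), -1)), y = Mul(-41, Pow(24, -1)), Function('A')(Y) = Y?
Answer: Rational(55022, 65) ≈ 846.49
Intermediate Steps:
y = Rational(-41, 24) (y = Mul(-41, Rational(1, 24)) = Rational(-41, 24) ≈ -1.7083)
Function('D')(E, W) = Mul(Pow(Add(Rational(-41, 24), W), -1), Add(-20, E)) (Function('D')(E, W) = Mul(Add(E, -20), Pow(Add(W, Rational(-41, 24)), -1)) = Mul(Add(-20, E), Pow(Add(Rational(-41, 24), W), -1)) = Mul(Pow(Add(Rational(-41, 24), W), -1), Add(-20, E)))
Add(-560, Add(Function('D')(Function('A')(-3), -1), 1398)) = Add(-560, Add(Mul(24, Pow(Add(-41, Mul(24, -1)), -1), Add(-20, -3)), 1398)) = Add(-560, Add(Mul(24, Pow(Add(-41, -24), -1), -23), 1398)) = Add(-560, Add(Mul(24, Pow(-65, -1), -23), 1398)) = Add(-560, Add(Mul(24, Rational(-1, 65), -23), 1398)) = Add(-560, Add(Rational(552, 65), 1398)) = Add(-560, Rational(91422, 65)) = Rational(55022, 65)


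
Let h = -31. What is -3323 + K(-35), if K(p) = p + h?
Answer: -3389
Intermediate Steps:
K(p) = -31 + p (K(p) = p - 31 = -31 + p)
-3323 + K(-35) = -3323 + (-31 - 35) = -3323 - 66 = -3389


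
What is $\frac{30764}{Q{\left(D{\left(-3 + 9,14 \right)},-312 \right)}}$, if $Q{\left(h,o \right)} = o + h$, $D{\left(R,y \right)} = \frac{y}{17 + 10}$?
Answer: $- \frac{415314}{4205} \approx -98.767$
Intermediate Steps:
$D{\left(R,y \right)} = \frac{y}{27}$
$Q{\left(h,o \right)} = h + o$
$\frac{30764}{Q{\left(D{\left(-3 + 9,14 \right)},-312 \right)}} = \frac{30764}{\frac{1}{27} \cdot 14 - 312} = \frac{30764}{\frac{14}{27} - 312} = \frac{30764}{- \frac{8410}{27}} = 30764 \left(- \frac{27}{8410}\right) = - \frac{415314}{4205}$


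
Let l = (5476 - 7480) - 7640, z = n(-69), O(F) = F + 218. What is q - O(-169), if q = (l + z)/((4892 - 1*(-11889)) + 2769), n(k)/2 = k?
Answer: -483866/9775 ≈ -49.500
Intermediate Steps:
O(F) = 218 + F
n(k) = 2*k
z = -138 (z = 2*(-69) = -138)
l = -9644 (l = -2004 - 7640 = -9644)
q = -4891/9775 (q = (-9644 - 138)/((4892 - 1*(-11889)) + 2769) = -9782/((4892 + 11889) + 2769) = -9782/(16781 + 2769) = -9782/19550 = -9782*1/19550 = -4891/9775 ≈ -0.50036)
q - O(-169) = -4891/9775 - (218 - 169) = -4891/9775 - 1*49 = -4891/9775 - 49 = -483866/9775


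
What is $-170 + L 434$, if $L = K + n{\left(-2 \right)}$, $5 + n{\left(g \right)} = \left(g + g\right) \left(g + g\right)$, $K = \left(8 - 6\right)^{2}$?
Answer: $6340$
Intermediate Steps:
$K = 4$ ($K = 2^{2} = 4$)
$n{\left(g \right)} = -5 + 4 g^{2}$ ($n{\left(g \right)} = -5 + \left(g + g\right) \left(g + g\right) = -5 + 2 g 2 g = -5 + 4 g^{2}$)
$L = 15$ ($L = 4 - \left(5 - 4 \left(-2\right)^{2}\right) = 4 + \left(-5 + 4 \cdot 4\right) = 4 + \left(-5 + 16\right) = 4 + 11 = 15$)
$-170 + L 434 = -170 + 15 \cdot 434 = -170 + 6510 = 6340$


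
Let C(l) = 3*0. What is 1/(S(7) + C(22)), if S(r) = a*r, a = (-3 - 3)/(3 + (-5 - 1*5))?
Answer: 1/6 ≈ 0.16667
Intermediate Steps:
a = 6/7 (a = -6/(3 + (-5 - 5)) = -6/(3 - 10) = -6/(-7) = -6*(-1/7) = 6/7 ≈ 0.85714)
C(l) = 0
S(r) = 6*r/7
1/(S(7) + C(22)) = 1/((6/7)*7 + 0) = 1/(6 + 0) = 1/6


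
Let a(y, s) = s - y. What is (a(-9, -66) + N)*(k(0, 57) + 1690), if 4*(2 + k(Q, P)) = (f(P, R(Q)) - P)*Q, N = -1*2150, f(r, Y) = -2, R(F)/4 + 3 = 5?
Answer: -3725416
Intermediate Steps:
R(F) = 8 (R(F) = -12 + 4*5 = -12 + 20 = 8)
N = -2150
k(Q, P) = -2 + Q*(-2 - P)/4 (k(Q, P) = -2 + ((-2 - P)*Q)/4 = -2 + (Q*(-2 - P))/4 = -2 + Q*(-2 - P)/4)
(a(-9, -66) + N)*(k(0, 57) + 1690) = ((-66 - 1*(-9)) - 2150)*((-2 - ½*0 - ¼*57*0) + 1690) = ((-66 + 9) - 2150)*((-2 + 0 + 0) + 1690) = (-57 - 2150)*(-2 + 1690) = -2207*1688 = -3725416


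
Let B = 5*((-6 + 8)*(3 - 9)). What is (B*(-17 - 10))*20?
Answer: 32400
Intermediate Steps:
B = -60 (B = 5*(2*(-6)) = 5*(-12) = -60)
(B*(-17 - 10))*20 = -60*(-17 - 10)*20 = -60*(-27)*20 = 1620*20 = 32400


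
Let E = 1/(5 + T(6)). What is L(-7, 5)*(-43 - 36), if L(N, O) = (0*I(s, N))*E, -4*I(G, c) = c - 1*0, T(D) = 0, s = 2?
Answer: 0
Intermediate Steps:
I(G, c) = -c/4 (I(G, c) = -(c - 1*0)/4 = -(c + 0)/4 = -c/4)
E = ⅕ (E = 1/(5 + 0) = 1/5 = ⅕ ≈ 0.20000)
L(N, O) = 0 (L(N, O) = (0*(-N/4))*(⅕) = 0*(⅕) = 0)
L(-7, 5)*(-43 - 36) = 0*(-43 - 36) = 0*(-79) = 0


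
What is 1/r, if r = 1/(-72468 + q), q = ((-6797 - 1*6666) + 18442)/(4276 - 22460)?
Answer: -1317763091/18184 ≈ -72468.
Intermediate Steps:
q = -4979/18184 (q = ((-6797 - 6666) + 18442)/(-18184) = (-13463 + 18442)*(-1/18184) = 4979*(-1/18184) = -4979/18184 ≈ -0.27381)
r = -18184/1317763091 (r = 1/(-72468 - 4979/18184) = 1/(-1317763091/18184) = -18184/1317763091 ≈ -1.3799e-5)
1/r = 1/(-18184/1317763091) = -1317763091/18184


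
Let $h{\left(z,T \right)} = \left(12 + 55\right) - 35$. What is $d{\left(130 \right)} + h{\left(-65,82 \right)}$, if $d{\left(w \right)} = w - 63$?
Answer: $99$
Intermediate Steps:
$d{\left(w \right)} = -63 + w$ ($d{\left(w \right)} = w - 63 = -63 + w$)
$h{\left(z,T \right)} = 32$ ($h{\left(z,T \right)} = 67 - 35 = 32$)
$d{\left(130 \right)} + h{\left(-65,82 \right)} = \left(-63 + 130\right) + 32 = 67 + 32 = 99$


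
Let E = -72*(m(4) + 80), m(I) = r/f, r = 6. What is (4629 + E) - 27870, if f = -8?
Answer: -28947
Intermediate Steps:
m(I) = -¾ (m(I) = 6/(-8) = 6*(-⅛) = -¾)
E = -5706 (E = -72*(-¾ + 80) = -72*317/4 = -5706)
(4629 + E) - 27870 = (4629 - 5706) - 27870 = -1077 - 27870 = -28947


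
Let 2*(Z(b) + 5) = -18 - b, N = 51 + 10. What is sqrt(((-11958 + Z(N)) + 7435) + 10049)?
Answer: sqrt(21926)/2 ≈ 74.037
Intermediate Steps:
N = 61
Z(b) = -14 - b/2 (Z(b) = -5 + (-18 - b)/2 = -5 + (-9 - b/2) = -14 - b/2)
sqrt(((-11958 + Z(N)) + 7435) + 10049) = sqrt(((-11958 + (-14 - 1/2*61)) + 7435) + 10049) = sqrt(((-11958 + (-14 - 61/2)) + 7435) + 10049) = sqrt(((-11958 - 89/2) + 7435) + 10049) = sqrt((-24005/2 + 7435) + 10049) = sqrt(-9135/2 + 10049) = sqrt(10963/2) = sqrt(21926)/2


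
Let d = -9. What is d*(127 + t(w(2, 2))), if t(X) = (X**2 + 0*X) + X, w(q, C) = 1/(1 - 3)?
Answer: -4563/4 ≈ -1140.8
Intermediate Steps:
w(q, C) = -1/2 (w(q, C) = 1/(-2) = -1/2)
t(X) = X + X**2 (t(X) = (X**2 + 0) + X = X**2 + X = X + X**2)
d*(127 + t(w(2, 2))) = -9*(127 - (1 - 1/2)/2) = -9*(127 - 1/2*1/2) = -9*(127 - 1/4) = -9*507/4 = -4563/4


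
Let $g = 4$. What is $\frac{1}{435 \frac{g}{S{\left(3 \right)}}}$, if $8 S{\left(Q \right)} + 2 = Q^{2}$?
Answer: $\frac{7}{13920} \approx 0.00050287$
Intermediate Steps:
$S{\left(Q \right)} = - \frac{1}{4} + \frac{Q^{2}}{8}$
$\frac{1}{435 \frac{g}{S{\left(3 \right)}}} = \frac{1}{435 \frac{1}{- \frac{1}{4} + \frac{3^{2}}{8}} \cdot 4} = \frac{1}{435 \frac{1}{- \frac{1}{4} + \frac{1}{8} \cdot 9} \cdot 4} = \frac{1}{435 \frac{1}{- \frac{1}{4} + \frac{9}{8}} \cdot 4} = \frac{1}{435 \frac{1}{\frac{7}{8}} \cdot 4} = \frac{1}{435 \cdot \frac{8}{7} \cdot 4} = \frac{1}{435 \cdot \frac{32}{7}} = \frac{1}{\frac{13920}{7}} = \frac{7}{13920}$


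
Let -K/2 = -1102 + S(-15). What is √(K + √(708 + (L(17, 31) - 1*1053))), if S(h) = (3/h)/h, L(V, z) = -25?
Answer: √(495894 + 225*I*√370)/15 ≈ 46.947 + 0.20486*I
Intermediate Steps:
S(h) = 3/h²
K = 165298/75 (K = -2*(-1102 + 3/(-15)²) = -2*(-1102 + 3*(1/225)) = -2*(-1102 + 1/75) = -2*(-82649/75) = 165298/75 ≈ 2204.0)
√(K + √(708 + (L(17, 31) - 1*1053))) = √(165298/75 + √(708 + (-25 - 1*1053))) = √(165298/75 + √(708 + (-25 - 1053))) = √(165298/75 + √(708 - 1078)) = √(165298/75 + √(-370)) = √(165298/75 + I*√370)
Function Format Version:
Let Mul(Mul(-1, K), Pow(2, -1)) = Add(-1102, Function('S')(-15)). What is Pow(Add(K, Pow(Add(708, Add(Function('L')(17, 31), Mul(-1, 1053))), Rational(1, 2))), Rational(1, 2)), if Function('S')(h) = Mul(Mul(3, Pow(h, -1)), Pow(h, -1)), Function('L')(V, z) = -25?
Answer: Mul(Rational(1, 15), Pow(Add(495894, Mul(225, I, Pow(370, Rational(1, 2)))), Rational(1, 2))) ≈ Add(46.947, Mul(0.20486, I))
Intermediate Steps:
Function('S')(h) = Mul(3, Pow(h, -2))
K = Rational(165298, 75) (K = Mul(-2, Add(-1102, Mul(3, Pow(-15, -2)))) = Mul(-2, Add(-1102, Mul(3, Rational(1, 225)))) = Mul(-2, Add(-1102, Rational(1, 75))) = Mul(-2, Rational(-82649, 75)) = Rational(165298, 75) ≈ 2204.0)
Pow(Add(K, Pow(Add(708, Add(Function('L')(17, 31), Mul(-1, 1053))), Rational(1, 2))), Rational(1, 2)) = Pow(Add(Rational(165298, 75), Pow(Add(708, Add(-25, Mul(-1, 1053))), Rational(1, 2))), Rational(1, 2)) = Pow(Add(Rational(165298, 75), Pow(Add(708, Add(-25, -1053)), Rational(1, 2))), Rational(1, 2)) = Pow(Add(Rational(165298, 75), Pow(Add(708, -1078), Rational(1, 2))), Rational(1, 2)) = Pow(Add(Rational(165298, 75), Pow(-370, Rational(1, 2))), Rational(1, 2)) = Pow(Add(Rational(165298, 75), Mul(I, Pow(370, Rational(1, 2)))), Rational(1, 2))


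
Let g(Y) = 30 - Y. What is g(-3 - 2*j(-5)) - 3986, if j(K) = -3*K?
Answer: -3923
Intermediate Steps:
g(-3 - 2*j(-5)) - 3986 = (30 - (-3 - (-6)*(-5))) - 3986 = (30 - (-3 - 2*15)) - 3986 = (30 - (-3 - 30)) - 3986 = (30 - 1*(-33)) - 3986 = (30 + 33) - 3986 = 63 - 3986 = -3923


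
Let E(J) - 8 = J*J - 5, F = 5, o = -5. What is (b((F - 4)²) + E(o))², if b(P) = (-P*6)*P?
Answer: 484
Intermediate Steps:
E(J) = 3 + J² (E(J) = 8 + (J*J - 5) = 8 + (J² - 5) = 8 + (-5 + J²) = 3 + J²)
b(P) = -6*P² (b(P) = (-6*P)*P = -6*P²)
(b((F - 4)²) + E(o))² = (-6*(5 - 4)⁴ + (3 + (-5)²))² = (-6*(1²)² + (3 + 25))² = (-6*1² + 28)² = (-6*1 + 28)² = (-6 + 28)² = 22² = 484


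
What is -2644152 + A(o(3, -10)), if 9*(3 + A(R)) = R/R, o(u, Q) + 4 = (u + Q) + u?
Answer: -23797394/9 ≈ -2.6442e+6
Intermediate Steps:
o(u, Q) = -4 + Q + 2*u (o(u, Q) = -4 + ((u + Q) + u) = -4 + ((Q + u) + u) = -4 + (Q + 2*u) = -4 + Q + 2*u)
A(R) = -26/9 (A(R) = -3 + (R/R)/9 = -3 + (⅑)*1 = -3 + ⅑ = -26/9)
-2644152 + A(o(3, -10)) = -2644152 - 26/9 = -23797394/9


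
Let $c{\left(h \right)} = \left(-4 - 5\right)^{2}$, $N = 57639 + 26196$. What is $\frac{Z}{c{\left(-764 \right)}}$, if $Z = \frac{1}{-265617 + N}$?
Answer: $- \frac{1}{14724342} \approx -6.7915 \cdot 10^{-8}$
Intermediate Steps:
$N = 83835$
$Z = - \frac{1}{181782}$ ($Z = \frac{1}{-265617 + 83835} = \frac{1}{-181782} = - \frac{1}{181782} \approx -5.5011 \cdot 10^{-6}$)
$c{\left(h \right)} = 81$ ($c{\left(h \right)} = \left(-9\right)^{2} = 81$)
$\frac{Z}{c{\left(-764 \right)}} = - \frac{1}{181782 \cdot 81} = \left(- \frac{1}{181782}\right) \frac{1}{81} = - \frac{1}{14724342}$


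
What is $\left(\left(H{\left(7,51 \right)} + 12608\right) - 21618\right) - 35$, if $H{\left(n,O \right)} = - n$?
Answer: $-9052$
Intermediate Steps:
$\left(\left(H{\left(7,51 \right)} + 12608\right) - 21618\right) - 35 = \left(\left(\left(-1\right) 7 + 12608\right) - 21618\right) - 35 = \left(\left(-7 + 12608\right) - 21618\right) - 35 = \left(12601 - 21618\right) - 35 = -9017 - 35 = -9052$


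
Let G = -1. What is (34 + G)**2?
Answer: 1089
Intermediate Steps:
(34 + G)**2 = (34 - 1)**2 = 33**2 = 1089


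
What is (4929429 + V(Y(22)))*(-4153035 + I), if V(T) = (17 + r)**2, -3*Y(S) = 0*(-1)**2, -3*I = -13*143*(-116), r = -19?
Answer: -62479325987317/3 ≈ -2.0826e+13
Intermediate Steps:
I = -215644/3 (I = -(-13*143)*(-116)/3 = -(-1859)*(-116)/3 = -1/3*215644 = -215644/3 ≈ -71881.)
Y(S) = 0 (Y(S) = -0*(-1)**2 = -0 = -1/3*0 = 0)
V(T) = 4 (V(T) = (17 - 19)**2 = (-2)**2 = 4)
(4929429 + V(Y(22)))*(-4153035 + I) = (4929429 + 4)*(-4153035 - 215644/3) = 4929433*(-12674749/3) = -62479325987317/3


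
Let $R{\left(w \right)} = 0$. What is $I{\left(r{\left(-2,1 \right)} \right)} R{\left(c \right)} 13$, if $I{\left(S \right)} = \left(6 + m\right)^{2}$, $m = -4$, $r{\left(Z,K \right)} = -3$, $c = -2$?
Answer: $0$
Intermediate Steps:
$I{\left(S \right)} = 4$ ($I{\left(S \right)} = \left(6 - 4\right)^{2} = 2^{2} = 4$)
$I{\left(r{\left(-2,1 \right)} \right)} R{\left(c \right)} 13 = 4 \cdot 0 \cdot 13 = 4 \cdot 0 = 0$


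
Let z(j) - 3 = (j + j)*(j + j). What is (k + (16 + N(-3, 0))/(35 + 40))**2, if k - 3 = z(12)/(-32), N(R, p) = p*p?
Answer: 1275418369/5760000 ≈ 221.43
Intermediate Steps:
z(j) = 3 + 4*j**2 (z(j) = 3 + (j + j)*(j + j) = 3 + (2*j)*(2*j) = 3 + 4*j**2)
N(R, p) = p**2
k = -483/32 (k = 3 + (3 + 4*12**2)/(-32) = 3 + (3 + 4*144)*(-1/32) = 3 + (3 + 576)*(-1/32) = 3 + 579*(-1/32) = 3 - 579/32 = -483/32 ≈ -15.094)
(k + (16 + N(-3, 0))/(35 + 40))**2 = (-483/32 + (16 + 0**2)/(35 + 40))**2 = (-483/32 + (16 + 0)/75)**2 = (-483/32 + 16*(1/75))**2 = (-483/32 + 16/75)**2 = (-35713/2400)**2 = 1275418369/5760000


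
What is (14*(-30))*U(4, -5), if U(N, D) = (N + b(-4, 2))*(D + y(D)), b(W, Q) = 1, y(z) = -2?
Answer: 14700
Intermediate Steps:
U(N, D) = (1 + N)*(-2 + D) (U(N, D) = (N + 1)*(D - 2) = (1 + N)*(-2 + D))
(14*(-30))*U(4, -5) = (14*(-30))*(-2 - 5 - 2*4 - 5*4) = -420*(-2 - 5 - 8 - 20) = -420*(-35) = 14700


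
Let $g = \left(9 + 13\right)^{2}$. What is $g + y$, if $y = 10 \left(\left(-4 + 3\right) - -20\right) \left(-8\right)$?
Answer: $-1036$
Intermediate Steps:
$g = 484$ ($g = 22^{2} = 484$)
$y = -1520$ ($y = 10 \left(-1 + 20\right) \left(-8\right) = 10 \cdot 19 \left(-8\right) = 190 \left(-8\right) = -1520$)
$g + y = 484 - 1520 = -1036$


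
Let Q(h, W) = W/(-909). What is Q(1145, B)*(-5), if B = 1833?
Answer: 3055/303 ≈ 10.083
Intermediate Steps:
Q(h, W) = -W/909 (Q(h, W) = W*(-1/909) = -W/909)
Q(1145, B)*(-5) = -1/909*1833*(-5) = -611/303*(-5) = 3055/303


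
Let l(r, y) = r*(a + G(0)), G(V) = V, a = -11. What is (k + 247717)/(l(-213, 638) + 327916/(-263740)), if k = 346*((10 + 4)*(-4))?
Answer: 15055663835/154403726 ≈ 97.508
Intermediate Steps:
k = -19376 (k = 346*(14*(-4)) = 346*(-56) = -19376)
l(r, y) = -11*r (l(r, y) = r*(-11 + 0) = r*(-11) = -11*r)
(k + 247717)/(l(-213, 638) + 327916/(-263740)) = (-19376 + 247717)/(-11*(-213) + 327916/(-263740)) = 228341/(2343 + 327916*(-1/263740)) = 228341/(2343 - 81979/65935) = 228341/(154403726/65935) = 228341*(65935/154403726) = 15055663835/154403726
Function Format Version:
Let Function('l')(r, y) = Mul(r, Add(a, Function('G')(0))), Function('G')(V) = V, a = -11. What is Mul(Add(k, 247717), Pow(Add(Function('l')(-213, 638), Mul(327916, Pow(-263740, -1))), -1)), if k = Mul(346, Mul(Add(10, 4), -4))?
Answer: Rational(15055663835, 154403726) ≈ 97.508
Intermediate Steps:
k = -19376 (k = Mul(346, Mul(14, -4)) = Mul(346, -56) = -19376)
Function('l')(r, y) = Mul(-11, r) (Function('l')(r, y) = Mul(r, Add(-11, 0)) = Mul(r, -11) = Mul(-11, r))
Mul(Add(k, 247717), Pow(Add(Function('l')(-213, 638), Mul(327916, Pow(-263740, -1))), -1)) = Mul(Add(-19376, 247717), Pow(Add(Mul(-11, -213), Mul(327916, Pow(-263740, -1))), -1)) = Mul(228341, Pow(Add(2343, Mul(327916, Rational(-1, 263740))), -1)) = Mul(228341, Pow(Add(2343, Rational(-81979, 65935)), -1)) = Mul(228341, Pow(Rational(154403726, 65935), -1)) = Mul(228341, Rational(65935, 154403726)) = Rational(15055663835, 154403726)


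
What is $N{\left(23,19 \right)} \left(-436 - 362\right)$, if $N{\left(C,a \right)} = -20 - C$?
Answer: $34314$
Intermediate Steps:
$N{\left(23,19 \right)} \left(-436 - 362\right) = \left(-20 - 23\right) \left(-436 - 362\right) = \left(-20 - 23\right) \left(-798\right) = \left(-43\right) \left(-798\right) = 34314$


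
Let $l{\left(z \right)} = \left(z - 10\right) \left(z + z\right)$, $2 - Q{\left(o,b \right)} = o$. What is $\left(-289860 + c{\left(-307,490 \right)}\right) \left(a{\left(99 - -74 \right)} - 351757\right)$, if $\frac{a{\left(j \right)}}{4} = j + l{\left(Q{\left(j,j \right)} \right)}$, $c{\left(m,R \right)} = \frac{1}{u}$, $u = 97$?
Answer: $\frac{2908840360483}{97} \approx 2.9988 \cdot 10^{10}$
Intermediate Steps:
$Q{\left(o,b \right)} = 2 - o$
$c{\left(m,R \right)} = \frac{1}{97}$
$l{\left(z \right)} = 2 z \left(-10 + z\right)$ ($l{\left(z \right)} = \left(-10 + z\right) 2 z = 2 z \left(-10 + z\right)$)
$a{\left(j \right)} = 4 j + 8 \left(-8 - j\right) \left(2 - j\right)$ ($a{\left(j \right)} = 4 \left(j + 2 \left(2 - j\right) \left(-10 - \left(-2 + j\right)\right)\right) = 4 \left(j + 2 \left(2 - j\right) \left(-8 - j\right)\right) = 4 \left(j + 2 \left(-8 - j\right) \left(2 - j\right)\right) = 4 j + 8 \left(-8 - j\right) \left(2 - j\right)$)
$\left(-289860 + c{\left(-307,490 \right)}\right) \left(a{\left(99 - -74 \right)} - 351757\right) = \left(-289860 + \frac{1}{97}\right) \left(\left(-128 + 8 \left(99 - -74\right)^{2} + 52 \left(99 - -74\right)\right) - 351757\right) = - \frac{28116419 \left(\left(-128 + 8 \left(99 + 74\right)^{2} + 52 \left(99 + 74\right)\right) - 351757\right)}{97} = - \frac{28116419 \left(\left(-128 + 8 \cdot 173^{2} + 52 \cdot 173\right) - 351757\right)}{97} = - \frac{28116419 \left(\left(-128 + 8 \cdot 29929 + 8996\right) - 351757\right)}{97} = - \frac{28116419 \left(\left(-128 + 239432 + 8996\right) - 351757\right)}{97} = - \frac{28116419 \left(248300 - 351757\right)}{97} = \left(- \frac{28116419}{97}\right) \left(-103457\right) = \frac{2908840360483}{97}$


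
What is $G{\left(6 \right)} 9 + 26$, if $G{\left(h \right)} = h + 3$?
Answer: $107$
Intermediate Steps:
$G{\left(h \right)} = 3 + h$
$G{\left(6 \right)} 9 + 26 = \left(3 + 6\right) 9 + 26 = 9 \cdot 9 + 26 = 81 + 26 = 107$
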